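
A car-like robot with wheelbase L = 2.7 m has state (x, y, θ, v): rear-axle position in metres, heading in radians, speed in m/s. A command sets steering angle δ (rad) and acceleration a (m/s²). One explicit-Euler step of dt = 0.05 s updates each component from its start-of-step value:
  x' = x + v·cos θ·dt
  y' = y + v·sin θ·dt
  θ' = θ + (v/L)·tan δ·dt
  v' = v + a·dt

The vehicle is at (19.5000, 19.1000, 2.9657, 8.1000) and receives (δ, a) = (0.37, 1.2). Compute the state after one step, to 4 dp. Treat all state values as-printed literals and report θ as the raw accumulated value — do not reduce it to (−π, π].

x' = 19.5000 + 8.1000·cos(2.9657)·0.05 = 19.1012
y' = 19.1000 + 8.1000·sin(2.9657)·0.05 = 19.1709
θ' = 2.9657 + (8.1000/2.7)·tan(0.37)·0.05 = 3.0239
v' = 8.1000 + 1.2000·0.05 = 8.1600

(19.1012, 19.1709, 3.0239, 8.1600)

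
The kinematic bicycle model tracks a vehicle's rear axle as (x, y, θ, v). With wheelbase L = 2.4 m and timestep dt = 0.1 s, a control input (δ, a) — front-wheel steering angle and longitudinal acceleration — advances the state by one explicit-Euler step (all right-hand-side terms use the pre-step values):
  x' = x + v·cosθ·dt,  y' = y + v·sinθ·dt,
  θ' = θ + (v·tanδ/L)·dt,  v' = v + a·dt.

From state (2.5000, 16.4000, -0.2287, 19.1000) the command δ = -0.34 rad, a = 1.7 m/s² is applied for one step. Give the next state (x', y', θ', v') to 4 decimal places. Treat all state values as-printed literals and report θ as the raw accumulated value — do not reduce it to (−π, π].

(4.3603, 15.9670, -0.5102, 19.2700)

x' = 2.5000 + 19.1000·cos(-0.2287)·0.1 = 4.3603
y' = 16.4000 + 19.1000·sin(-0.2287)·0.1 = 15.9670
θ' = -0.2287 + (19.1000/2.4)·tan(-0.34)·0.1 = -0.5102
v' = 19.1000 + 1.7000·0.1 = 19.2700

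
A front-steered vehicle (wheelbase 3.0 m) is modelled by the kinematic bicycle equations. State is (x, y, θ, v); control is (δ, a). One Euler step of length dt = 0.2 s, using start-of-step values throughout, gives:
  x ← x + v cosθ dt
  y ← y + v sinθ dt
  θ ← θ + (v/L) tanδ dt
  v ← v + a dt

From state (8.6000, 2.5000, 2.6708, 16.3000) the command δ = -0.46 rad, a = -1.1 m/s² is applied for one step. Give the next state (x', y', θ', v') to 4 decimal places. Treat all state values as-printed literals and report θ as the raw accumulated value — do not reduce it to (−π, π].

x' = 8.6000 + 16.3000·cos(2.6708)·0.2 = 5.6947
y' = 2.5000 + 16.3000·sin(2.6708)·0.2 = 3.9787
θ' = 2.6708 + (16.3000/3.0)·tan(-0.46)·0.2 = 2.1324
v' = 16.3000 − 1.1000·0.2 = 16.0800

(5.6947, 3.9787, 2.1324, 16.0800)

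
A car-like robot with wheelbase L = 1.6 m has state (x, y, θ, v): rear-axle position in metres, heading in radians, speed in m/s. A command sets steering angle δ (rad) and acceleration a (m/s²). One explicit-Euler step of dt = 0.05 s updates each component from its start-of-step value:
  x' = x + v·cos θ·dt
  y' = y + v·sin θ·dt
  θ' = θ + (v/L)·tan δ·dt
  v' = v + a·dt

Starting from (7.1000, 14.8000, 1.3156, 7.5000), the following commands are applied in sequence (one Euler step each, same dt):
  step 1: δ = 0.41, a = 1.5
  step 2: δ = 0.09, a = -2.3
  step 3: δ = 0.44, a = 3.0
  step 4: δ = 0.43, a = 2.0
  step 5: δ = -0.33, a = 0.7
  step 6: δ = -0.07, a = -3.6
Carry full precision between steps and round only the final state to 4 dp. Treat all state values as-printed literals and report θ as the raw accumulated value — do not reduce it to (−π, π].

(7.2749, 17.0586, 1.5581, 7.5650)

after step 1 (δ=0.41, a=1.5): (7.194663, 15.162855, 1.417467, 7.575000)
after step 2 (δ=0.09, a=-2.3): (7.252510, 15.537162, 1.438829, 7.460000)
after step 3 (δ=0.44, a=3.0): (7.301591, 15.906918, 1.548580, 7.610000)
after step 4 (δ=0.43, a=2.0): (7.310043, 16.287325, 1.657646, 7.710000)
after step 5 (δ=-0.33, a=0.7): (7.276605, 16.671372, 1.575119, 7.745000)
after step 6 (δ=-0.07, a=-3.6): (7.274931, 17.058618, 1.558149, 7.565000)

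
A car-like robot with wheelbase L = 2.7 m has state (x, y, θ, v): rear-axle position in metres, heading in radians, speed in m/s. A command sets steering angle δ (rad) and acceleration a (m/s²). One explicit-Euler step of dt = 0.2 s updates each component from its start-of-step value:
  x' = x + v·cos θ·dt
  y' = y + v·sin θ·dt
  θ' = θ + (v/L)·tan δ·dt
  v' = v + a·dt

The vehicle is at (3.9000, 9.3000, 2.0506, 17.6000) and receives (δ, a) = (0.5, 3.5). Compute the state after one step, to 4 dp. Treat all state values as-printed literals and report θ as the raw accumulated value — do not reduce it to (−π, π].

x' = 3.9000 + 17.6000·cos(2.0506)·0.2 = 2.2752
y' = 9.3000 + 17.6000·sin(2.0506)·0.2 = 12.4225
θ' = 2.0506 + (17.6000/2.7)·tan(0.5)·0.2 = 2.7628
v' = 17.6000 + 3.5000·0.2 = 18.3000

(2.2752, 12.4225, 2.7628, 18.3000)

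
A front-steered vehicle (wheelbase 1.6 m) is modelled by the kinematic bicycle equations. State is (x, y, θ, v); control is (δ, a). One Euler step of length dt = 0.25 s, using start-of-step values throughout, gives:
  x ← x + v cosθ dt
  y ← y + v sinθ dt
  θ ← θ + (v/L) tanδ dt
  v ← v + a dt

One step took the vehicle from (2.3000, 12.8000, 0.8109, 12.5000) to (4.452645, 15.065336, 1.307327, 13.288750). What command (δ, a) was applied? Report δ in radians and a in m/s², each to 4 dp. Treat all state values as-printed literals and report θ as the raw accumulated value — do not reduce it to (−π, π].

δ = 0.2489, a = 3.1550

a = (v'−v)/dt = (0.788750)/0.25 = 3.1550
Δθ = θ'−θ = 0.496427;  (v·dt/L) = 12.5000·0.25/1.6 = 1.953125
tan δ = Δθ·L/(v·dt) = 0.254171  →  δ = 0.2489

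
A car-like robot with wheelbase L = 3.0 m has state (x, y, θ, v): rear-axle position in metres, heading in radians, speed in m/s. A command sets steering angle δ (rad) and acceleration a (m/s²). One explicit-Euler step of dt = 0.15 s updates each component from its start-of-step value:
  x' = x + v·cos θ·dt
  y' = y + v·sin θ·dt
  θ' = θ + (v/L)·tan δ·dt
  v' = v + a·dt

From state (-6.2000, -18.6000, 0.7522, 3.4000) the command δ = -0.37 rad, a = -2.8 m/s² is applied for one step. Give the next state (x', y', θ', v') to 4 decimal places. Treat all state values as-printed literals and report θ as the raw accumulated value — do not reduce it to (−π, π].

x' = -6.2000 + 3.4000·cos(0.7522)·0.15 = -5.8276
y' = -18.6000 + 3.4000·sin(0.7522)·0.15 = -18.2515
θ' = 0.7522 + (3.4000/3.0)·tan(-0.37)·0.15 = 0.6863
v' = 3.4000 − 2.8000·0.15 = 2.9800

(-5.8276, -18.2515, 0.6863, 2.9800)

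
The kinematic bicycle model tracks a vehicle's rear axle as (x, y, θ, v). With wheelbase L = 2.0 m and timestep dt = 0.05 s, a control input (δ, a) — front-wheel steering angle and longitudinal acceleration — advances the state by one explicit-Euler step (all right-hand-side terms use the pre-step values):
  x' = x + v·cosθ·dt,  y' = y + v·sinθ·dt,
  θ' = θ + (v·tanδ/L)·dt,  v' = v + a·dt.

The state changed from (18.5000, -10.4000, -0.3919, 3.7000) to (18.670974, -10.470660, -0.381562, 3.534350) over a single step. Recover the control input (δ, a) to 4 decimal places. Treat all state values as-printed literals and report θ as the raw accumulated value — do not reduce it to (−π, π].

δ = 0.1113, a = -3.3130

a = (v'−v)/dt = (-0.165650)/0.05 = -3.3130
Δθ = θ'−θ = 0.010338;  (v·dt/L) = 3.7000·0.05/2.0 = 0.092500
tan δ = Δθ·L/(v·dt) = 0.111762  →  δ = 0.1113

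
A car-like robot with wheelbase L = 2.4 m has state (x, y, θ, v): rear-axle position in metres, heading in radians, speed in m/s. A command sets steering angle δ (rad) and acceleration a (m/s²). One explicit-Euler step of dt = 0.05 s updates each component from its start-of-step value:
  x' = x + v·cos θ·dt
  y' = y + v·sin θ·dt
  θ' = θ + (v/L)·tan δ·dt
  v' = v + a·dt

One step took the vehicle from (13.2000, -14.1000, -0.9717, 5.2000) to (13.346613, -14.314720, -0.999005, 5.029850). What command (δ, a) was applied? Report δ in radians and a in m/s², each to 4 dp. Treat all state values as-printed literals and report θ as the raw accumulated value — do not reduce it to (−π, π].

a = (v'−v)/dt = (-0.170150)/0.05 = -3.4030
Δθ = θ'−θ = -0.027305;  (v·dt/L) = 5.2000·0.05/2.4 = 0.108333
tan δ = Δθ·L/(v·dt) = -0.252046  →  δ = -0.2469

δ = -0.2469, a = -3.4030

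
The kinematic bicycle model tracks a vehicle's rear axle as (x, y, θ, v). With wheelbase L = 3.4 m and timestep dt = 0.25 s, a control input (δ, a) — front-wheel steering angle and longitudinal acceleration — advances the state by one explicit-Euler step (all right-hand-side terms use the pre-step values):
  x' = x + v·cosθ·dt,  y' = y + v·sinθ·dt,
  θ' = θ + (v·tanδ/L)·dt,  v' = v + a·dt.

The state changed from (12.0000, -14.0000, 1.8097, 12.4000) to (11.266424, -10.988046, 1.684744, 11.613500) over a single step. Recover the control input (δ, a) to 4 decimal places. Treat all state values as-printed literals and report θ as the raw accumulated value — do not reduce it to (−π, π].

δ = -0.1362, a = -3.1460

a = (v'−v)/dt = (-0.786500)/0.25 = -3.1460
Δθ = θ'−θ = -0.124956;  (v·dt/L) = 12.4000·0.25/3.4 = 0.911765
tan δ = Δθ·L/(v·dt) = -0.137049  →  δ = -0.1362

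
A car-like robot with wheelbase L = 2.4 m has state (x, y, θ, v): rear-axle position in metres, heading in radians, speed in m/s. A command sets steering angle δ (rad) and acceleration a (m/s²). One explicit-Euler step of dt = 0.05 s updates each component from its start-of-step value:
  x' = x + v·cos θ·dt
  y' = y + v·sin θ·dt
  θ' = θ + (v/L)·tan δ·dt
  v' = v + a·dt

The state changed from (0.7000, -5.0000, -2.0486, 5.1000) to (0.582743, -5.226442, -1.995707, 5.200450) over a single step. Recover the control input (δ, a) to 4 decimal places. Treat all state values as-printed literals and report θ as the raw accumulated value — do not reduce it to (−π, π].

a = (v'−v)/dt = (0.100450)/0.05 = 2.0090
Δθ = θ'−θ = 0.052893;  (v·dt/L) = 5.1000·0.05/2.4 = 0.106250
tan δ = Δθ·L/(v·dt) = 0.497816  →  δ = 0.4619

δ = 0.4619, a = 2.0090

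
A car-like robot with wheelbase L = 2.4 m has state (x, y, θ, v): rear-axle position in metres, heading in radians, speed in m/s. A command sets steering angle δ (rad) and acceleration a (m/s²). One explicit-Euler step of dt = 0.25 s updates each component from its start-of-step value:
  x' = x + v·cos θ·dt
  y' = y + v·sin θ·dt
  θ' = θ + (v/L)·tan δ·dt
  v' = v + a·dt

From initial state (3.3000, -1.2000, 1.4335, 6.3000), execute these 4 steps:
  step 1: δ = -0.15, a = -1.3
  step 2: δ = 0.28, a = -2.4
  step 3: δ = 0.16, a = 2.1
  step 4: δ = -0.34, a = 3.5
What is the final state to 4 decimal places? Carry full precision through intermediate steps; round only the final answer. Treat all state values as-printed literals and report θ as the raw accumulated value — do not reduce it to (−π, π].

(3.8943, 4.6281, 1.3862, 6.7750)

after step 1 (δ=-0.15, a=-1.3): (3.515563, 0.360179, 1.334318, 5.975000)
after step 2 (δ=0.28, a=-2.4): (3.865520, 1.812356, 1.513290, 5.375000)
after step 3 (δ=0.16, a=2.1): (3.942751, 3.153885, 1.603646, 5.900000)
after step 4 (δ=-0.34, a=3.5): (3.894307, 4.628089, 1.386245, 6.775000)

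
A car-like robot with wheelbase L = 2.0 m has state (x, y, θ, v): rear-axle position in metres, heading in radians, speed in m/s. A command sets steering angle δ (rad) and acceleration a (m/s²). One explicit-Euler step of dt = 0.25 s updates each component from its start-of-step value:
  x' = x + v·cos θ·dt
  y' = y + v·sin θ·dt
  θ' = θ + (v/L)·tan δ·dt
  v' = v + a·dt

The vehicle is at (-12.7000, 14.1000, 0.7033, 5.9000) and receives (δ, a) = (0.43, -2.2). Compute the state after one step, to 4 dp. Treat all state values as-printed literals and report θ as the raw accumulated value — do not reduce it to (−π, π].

(-11.5750, 15.0539, 1.0415, 5.3500)

x' = -12.7000 + 5.9000·cos(0.7033)·0.25 = -11.5750
y' = 14.1000 + 5.9000·sin(0.7033)·0.25 = 15.0539
θ' = 0.7033 + (5.9000/2.0)·tan(0.43)·0.25 = 1.0415
v' = 5.9000 − 2.2000·0.25 = 5.3500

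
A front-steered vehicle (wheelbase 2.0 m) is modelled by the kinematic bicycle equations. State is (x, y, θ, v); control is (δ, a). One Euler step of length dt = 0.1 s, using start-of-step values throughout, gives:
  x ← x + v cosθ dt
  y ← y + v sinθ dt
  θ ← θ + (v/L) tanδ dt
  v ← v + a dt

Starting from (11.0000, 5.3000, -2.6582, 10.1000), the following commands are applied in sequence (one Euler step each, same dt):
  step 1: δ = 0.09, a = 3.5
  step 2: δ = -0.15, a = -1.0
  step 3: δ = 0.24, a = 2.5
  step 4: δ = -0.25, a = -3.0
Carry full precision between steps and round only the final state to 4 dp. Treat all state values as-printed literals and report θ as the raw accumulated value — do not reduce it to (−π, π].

(7.3830, 3.2751, -2.7003, 10.3000)

after step 1 (δ=0.09, a=3.5): (10.105723, 4.830566, -2.612627, 10.450000)
after step 2 (δ=-0.15, a=-1.0): (9.203543, 4.303217, -2.691595, 10.350000)
after step 3 (δ=0.24, a=2.5): (8.271580, 3.853030, -2.564954, 10.600000)
after step 4 (δ=-0.25, a=-3.0): (7.382981, 3.275108, -2.700285, 10.300000)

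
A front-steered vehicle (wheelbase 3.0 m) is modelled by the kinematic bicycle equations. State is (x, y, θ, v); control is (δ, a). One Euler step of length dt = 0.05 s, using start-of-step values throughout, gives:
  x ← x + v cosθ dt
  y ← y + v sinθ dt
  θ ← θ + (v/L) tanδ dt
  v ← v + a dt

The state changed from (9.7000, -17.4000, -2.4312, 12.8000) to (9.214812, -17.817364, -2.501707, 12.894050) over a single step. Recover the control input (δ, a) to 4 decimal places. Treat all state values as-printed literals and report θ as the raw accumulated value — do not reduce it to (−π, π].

a = (v'−v)/dt = (0.094050)/0.05 = 1.8810
Δθ = θ'−θ = -0.070507;  (v·dt/L) = 12.8000·0.05/3.0 = 0.213333
tan δ = Δθ·L/(v·dt) = -0.330502  →  δ = -0.3192

δ = -0.3192, a = 1.8810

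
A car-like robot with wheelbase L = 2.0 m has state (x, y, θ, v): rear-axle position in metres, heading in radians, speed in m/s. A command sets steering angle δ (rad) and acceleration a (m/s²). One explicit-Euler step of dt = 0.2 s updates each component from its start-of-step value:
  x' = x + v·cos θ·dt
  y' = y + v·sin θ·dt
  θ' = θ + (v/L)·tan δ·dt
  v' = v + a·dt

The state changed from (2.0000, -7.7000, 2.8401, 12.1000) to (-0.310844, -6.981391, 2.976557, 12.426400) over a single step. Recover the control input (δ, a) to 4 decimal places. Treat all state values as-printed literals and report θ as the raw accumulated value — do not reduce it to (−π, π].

δ = 0.1123, a = 1.6320

a = (v'−v)/dt = (0.326400)/0.2 = 1.6320
Δθ = θ'−θ = 0.136457;  (v·dt/L) = 12.1000·0.2/2.0 = 1.210000
tan δ = Δθ·L/(v·dt) = 0.112774  →  δ = 0.1123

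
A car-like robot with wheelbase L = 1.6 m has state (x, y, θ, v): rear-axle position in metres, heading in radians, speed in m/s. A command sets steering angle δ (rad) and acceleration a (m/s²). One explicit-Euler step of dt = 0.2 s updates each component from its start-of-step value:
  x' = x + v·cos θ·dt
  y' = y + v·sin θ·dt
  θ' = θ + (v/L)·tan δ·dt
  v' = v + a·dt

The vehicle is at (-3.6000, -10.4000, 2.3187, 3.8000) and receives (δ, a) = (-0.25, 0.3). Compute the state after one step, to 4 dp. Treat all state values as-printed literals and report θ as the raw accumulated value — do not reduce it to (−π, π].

x' = -3.6000 + 3.8000·cos(2.3187)·0.2 = -4.1169
y' = -10.4000 + 3.8000·sin(2.3187)·0.2 = -9.8428
θ' = 2.3187 + (3.8000/1.6)·tan(-0.25)·0.2 = 2.1974
v' = 3.8000 + 0.3000·0.2 = 3.8600

(-4.1169, -9.8428, 2.1974, 3.8600)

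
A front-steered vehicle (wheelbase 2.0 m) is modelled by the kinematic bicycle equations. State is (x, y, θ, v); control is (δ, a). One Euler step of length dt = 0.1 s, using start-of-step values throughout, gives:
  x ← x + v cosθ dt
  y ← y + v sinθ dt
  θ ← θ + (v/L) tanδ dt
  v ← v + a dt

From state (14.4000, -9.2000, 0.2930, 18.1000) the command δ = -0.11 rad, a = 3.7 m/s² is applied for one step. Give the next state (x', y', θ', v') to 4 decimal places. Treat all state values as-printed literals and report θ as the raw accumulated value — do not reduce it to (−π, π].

x' = 14.4000 + 18.1000·cos(0.2930)·0.1 = 16.1329
y' = -9.2000 + 18.1000·sin(0.2930)·0.1 = -8.6772
θ' = 0.2930 + (18.1000/2.0)·tan(-0.11)·0.1 = 0.1930
v' = 18.1000 + 3.7000·0.1 = 18.4700

(16.1329, -8.6772, 0.1930, 18.4700)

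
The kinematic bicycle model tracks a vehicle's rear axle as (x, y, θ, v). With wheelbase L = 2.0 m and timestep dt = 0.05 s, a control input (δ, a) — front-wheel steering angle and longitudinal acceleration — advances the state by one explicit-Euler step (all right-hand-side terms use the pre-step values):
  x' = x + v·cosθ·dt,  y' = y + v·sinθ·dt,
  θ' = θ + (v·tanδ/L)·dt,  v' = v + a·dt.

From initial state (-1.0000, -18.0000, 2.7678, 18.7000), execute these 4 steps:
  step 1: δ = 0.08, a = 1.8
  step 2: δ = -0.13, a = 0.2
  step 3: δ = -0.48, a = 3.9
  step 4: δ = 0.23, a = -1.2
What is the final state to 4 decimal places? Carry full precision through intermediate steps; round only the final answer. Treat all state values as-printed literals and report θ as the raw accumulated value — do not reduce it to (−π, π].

(-4.3844, -16.4154, 2.6104, 18.9350)

after step 1 (δ=0.08, a=1.8): (-1.870437, -17.658586, 2.805280, 18.790000)
after step 2 (δ=-0.13, a=0.2): (-2.757305, -17.348543, 2.743866, 18.800000)
after step 3 (δ=-0.48, a=3.9): (-3.623932, -16.984459, 2.499179, 18.995000)
after step 4 (δ=0.23, a=-1.2): (-4.384351, -16.415435, 2.610368, 18.935000)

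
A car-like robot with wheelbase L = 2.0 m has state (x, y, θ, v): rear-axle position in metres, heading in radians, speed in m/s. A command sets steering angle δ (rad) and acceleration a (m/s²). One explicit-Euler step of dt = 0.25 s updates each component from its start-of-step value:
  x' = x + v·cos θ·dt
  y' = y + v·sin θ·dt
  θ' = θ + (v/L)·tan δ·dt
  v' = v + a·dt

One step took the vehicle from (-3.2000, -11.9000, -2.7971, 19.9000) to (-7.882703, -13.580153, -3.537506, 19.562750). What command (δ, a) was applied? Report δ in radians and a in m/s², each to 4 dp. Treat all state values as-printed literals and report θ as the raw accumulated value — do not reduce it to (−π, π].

a = (v'−v)/dt = (-0.337250)/0.25 = -1.3490
Δθ = θ'−θ = -0.740406;  (v·dt/L) = 19.9000·0.25/2.0 = 2.487500
tan δ = Δθ·L/(v·dt) = -0.297651  →  δ = -0.2893

δ = -0.2893, a = -1.3490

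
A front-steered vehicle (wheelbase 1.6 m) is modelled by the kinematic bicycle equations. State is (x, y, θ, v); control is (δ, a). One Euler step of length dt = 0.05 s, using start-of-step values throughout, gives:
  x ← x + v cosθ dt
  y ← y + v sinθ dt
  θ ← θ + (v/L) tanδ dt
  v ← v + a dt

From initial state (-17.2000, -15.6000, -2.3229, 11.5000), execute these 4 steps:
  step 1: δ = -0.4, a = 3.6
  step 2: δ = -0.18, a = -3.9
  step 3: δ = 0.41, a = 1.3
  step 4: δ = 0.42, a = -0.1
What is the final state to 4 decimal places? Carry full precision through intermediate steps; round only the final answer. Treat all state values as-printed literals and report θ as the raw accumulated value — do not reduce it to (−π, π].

after step 1 (δ=-0.4, a=3.6): (-17.592826, -16.019896, -2.474841, 11.680000)
after step 2 (δ=-0.18, a=-3.9): (-18.051754, -16.381062, -2.541260, 11.485000)
after step 3 (δ=0.41, a=1.3): (-18.525595, -16.705466, -2.385268, 11.550000)
after step 4 (δ=0.42, a=-0.1): (-18.945648, -17.101777, -2.224084, 11.545000)

(-18.9456, -17.1018, -2.2241, 11.5450)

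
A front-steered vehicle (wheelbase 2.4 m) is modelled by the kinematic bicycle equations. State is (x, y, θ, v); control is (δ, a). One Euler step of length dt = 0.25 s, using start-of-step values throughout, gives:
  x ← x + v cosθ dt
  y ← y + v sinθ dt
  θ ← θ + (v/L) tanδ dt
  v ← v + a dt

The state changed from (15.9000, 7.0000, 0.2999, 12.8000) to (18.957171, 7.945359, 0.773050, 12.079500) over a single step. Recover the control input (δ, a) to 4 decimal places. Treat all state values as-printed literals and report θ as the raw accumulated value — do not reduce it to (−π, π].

δ = 0.3410, a = -2.8820

a = (v'−v)/dt = (-0.720500)/0.25 = -2.8820
Δθ = θ'−θ = 0.473150;  (v·dt/L) = 12.8000·0.25/2.4 = 1.333333
tan δ = Δθ·L/(v·dt) = 0.354862  →  δ = 0.3410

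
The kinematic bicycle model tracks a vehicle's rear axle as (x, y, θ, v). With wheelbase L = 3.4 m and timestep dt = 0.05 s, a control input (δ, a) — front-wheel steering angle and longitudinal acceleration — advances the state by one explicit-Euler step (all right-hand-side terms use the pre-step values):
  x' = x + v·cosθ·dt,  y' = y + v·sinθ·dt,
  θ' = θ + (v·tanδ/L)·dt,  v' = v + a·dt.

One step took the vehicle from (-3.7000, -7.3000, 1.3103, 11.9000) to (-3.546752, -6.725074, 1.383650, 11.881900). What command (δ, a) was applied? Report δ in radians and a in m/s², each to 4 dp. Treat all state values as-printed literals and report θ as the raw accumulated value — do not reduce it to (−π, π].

a = (v'−v)/dt = (-0.018100)/0.05 = -0.3620
Δθ = θ'−θ = 0.073350;  (v·dt/L) = 11.9000·0.05/3.4 = 0.175000
tan δ = Δθ·L/(v·dt) = 0.419143  →  δ = 0.3969

δ = 0.3969, a = -0.3620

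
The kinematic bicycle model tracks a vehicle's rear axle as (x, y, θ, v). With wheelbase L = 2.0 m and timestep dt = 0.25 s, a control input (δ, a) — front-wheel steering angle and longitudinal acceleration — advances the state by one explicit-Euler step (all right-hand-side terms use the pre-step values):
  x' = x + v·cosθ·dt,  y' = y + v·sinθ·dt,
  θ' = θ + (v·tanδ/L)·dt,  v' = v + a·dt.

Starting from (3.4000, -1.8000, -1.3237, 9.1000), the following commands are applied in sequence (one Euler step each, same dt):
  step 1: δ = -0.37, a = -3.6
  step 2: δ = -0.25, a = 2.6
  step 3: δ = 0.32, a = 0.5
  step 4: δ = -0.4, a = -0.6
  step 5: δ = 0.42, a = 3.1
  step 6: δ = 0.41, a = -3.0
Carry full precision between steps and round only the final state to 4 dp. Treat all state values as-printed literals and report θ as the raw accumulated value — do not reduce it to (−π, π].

(1.0385, -14.4979, -1.1202, 8.8500)

after step 1 (δ=-0.37, a=-3.6): (3.956441, -4.005901, -1.764894, 8.200000)
after step 2 (δ=-0.25, a=2.6): (3.561034, -6.017406, -2.026620, 8.850000)
after step 3 (δ=0.32, a=0.5): (2.587087, -8.004007, -1.660020, 8.975000)
after step 4 (δ=-0.4, a=-0.6): (2.387157, -10.238832, -2.134341, 8.825000)
after step 5 (δ=0.42, a=3.1): (1.208608, -12.103922, -1.641716, 9.600000)
after step 6 (δ=0.41, a=-3.0): (1.038543, -14.497889, -1.120159, 8.850000)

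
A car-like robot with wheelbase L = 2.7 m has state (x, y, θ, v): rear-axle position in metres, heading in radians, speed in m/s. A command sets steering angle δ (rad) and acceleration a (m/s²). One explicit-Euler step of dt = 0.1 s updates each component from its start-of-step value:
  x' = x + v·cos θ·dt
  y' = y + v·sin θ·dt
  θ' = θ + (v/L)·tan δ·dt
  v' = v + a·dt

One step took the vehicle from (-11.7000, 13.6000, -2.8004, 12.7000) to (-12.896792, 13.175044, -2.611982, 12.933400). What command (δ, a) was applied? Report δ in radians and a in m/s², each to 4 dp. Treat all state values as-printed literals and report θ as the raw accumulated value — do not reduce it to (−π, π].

a = (v'−v)/dt = (0.233400)/0.1 = 2.3340
Δθ = θ'−θ = 0.188418;  (v·dt/L) = 12.7000·0.1/2.7 = 0.470370
tan δ = Δθ·L/(v·dt) = 0.400574  →  δ = 0.3810

δ = 0.3810, a = 2.3340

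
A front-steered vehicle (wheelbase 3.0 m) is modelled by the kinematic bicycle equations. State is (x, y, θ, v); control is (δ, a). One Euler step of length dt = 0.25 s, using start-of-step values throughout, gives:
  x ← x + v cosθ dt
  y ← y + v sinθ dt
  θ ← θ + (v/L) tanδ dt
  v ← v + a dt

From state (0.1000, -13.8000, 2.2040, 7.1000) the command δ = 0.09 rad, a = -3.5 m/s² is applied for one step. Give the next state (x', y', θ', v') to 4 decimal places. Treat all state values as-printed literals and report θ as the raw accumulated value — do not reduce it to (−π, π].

(-0.9503, -12.3691, 2.2574, 6.2250)

x' = 0.1000 + 7.1000·cos(2.2040)·0.25 = -0.9503
y' = -13.8000 + 7.1000·sin(2.2040)·0.25 = -12.3691
θ' = 2.2040 + (7.1000/3.0)·tan(0.09)·0.25 = 2.2574
v' = 7.1000 − 3.5000·0.25 = 6.2250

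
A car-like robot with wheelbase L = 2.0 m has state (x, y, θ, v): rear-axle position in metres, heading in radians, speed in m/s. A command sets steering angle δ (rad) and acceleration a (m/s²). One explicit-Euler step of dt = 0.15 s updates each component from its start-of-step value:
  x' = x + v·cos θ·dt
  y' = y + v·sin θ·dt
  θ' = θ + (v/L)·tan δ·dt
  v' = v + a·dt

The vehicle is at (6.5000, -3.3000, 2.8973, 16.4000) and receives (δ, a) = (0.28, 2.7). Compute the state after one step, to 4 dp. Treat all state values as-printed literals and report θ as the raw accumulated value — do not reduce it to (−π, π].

(4.1130, -2.7050, 3.2510, 16.8050)

x' = 6.5000 + 16.4000·cos(2.8973)·0.15 = 4.1130
y' = -3.3000 + 16.4000·sin(2.8973)·0.15 = -2.7050
θ' = 2.8973 + (16.4000/2.0)·tan(0.28)·0.15 = 3.2510
v' = 16.4000 + 2.7000·0.15 = 16.8050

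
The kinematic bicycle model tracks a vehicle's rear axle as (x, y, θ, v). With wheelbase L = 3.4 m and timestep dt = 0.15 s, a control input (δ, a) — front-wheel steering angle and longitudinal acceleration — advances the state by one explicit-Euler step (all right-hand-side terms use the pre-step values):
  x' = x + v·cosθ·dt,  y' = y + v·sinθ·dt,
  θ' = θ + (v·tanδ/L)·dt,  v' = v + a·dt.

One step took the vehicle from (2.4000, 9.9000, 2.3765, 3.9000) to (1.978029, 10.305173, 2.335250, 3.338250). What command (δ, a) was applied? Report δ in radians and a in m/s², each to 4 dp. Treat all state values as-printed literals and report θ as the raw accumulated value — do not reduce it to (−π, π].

a = (v'−v)/dt = (-0.561750)/0.15 = -3.7450
Δθ = θ'−θ = -0.041250;  (v·dt/L) = 3.9000·0.15/3.4 = 0.172059
tan δ = Δθ·L/(v·dt) = -0.239744  →  δ = -0.2353

δ = -0.2353, a = -3.7450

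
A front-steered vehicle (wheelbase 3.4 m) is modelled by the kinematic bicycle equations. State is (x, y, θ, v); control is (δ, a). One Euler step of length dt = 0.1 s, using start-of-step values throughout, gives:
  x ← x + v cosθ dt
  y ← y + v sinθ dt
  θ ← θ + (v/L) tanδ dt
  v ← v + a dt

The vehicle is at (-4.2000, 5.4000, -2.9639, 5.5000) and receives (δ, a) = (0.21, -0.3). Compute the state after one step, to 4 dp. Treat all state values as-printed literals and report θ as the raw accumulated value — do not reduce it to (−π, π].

x' = -4.2000 + 5.5000·cos(-2.9639)·0.1 = -4.7413
y' = 5.4000 + 5.5000·sin(-2.9639)·0.1 = 5.3028
θ' = -2.9639 + (5.5000/3.4)·tan(0.21)·0.1 = -2.9294
v' = 5.5000 − 0.3000·0.1 = 5.4700

(-4.7413, 5.3028, -2.9294, 5.4700)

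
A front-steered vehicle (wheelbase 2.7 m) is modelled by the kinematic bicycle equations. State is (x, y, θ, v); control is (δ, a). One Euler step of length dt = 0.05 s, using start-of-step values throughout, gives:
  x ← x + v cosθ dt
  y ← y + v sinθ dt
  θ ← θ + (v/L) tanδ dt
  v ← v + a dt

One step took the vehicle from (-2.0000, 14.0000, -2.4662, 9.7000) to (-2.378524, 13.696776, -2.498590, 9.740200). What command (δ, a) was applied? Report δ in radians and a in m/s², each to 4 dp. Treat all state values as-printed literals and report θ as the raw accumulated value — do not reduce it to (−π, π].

δ = -0.1784, a = 0.8040

a = (v'−v)/dt = (0.040200)/0.05 = 0.8040
Δθ = θ'−θ = -0.032390;  (v·dt/L) = 9.7000·0.05/2.7 = 0.179630
tan δ = Δθ·L/(v·dt) = -0.180315  →  δ = -0.1784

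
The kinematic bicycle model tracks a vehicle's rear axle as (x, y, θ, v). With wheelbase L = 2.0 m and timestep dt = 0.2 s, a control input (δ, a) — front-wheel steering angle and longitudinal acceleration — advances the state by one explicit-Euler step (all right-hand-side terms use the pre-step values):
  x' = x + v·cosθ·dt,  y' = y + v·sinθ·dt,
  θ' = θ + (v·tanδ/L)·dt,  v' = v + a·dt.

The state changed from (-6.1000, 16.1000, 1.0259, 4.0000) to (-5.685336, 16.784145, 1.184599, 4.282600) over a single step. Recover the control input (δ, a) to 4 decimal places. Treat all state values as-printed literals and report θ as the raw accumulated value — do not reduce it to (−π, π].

a = (v'−v)/dt = (0.282600)/0.2 = 1.4130
Δθ = θ'−θ = 0.158699;  (v·dt/L) = 4.0000·0.2/2.0 = 0.400000
tan δ = Δθ·L/(v·dt) = 0.396747  →  δ = 0.3777

δ = 0.3777, a = 1.4130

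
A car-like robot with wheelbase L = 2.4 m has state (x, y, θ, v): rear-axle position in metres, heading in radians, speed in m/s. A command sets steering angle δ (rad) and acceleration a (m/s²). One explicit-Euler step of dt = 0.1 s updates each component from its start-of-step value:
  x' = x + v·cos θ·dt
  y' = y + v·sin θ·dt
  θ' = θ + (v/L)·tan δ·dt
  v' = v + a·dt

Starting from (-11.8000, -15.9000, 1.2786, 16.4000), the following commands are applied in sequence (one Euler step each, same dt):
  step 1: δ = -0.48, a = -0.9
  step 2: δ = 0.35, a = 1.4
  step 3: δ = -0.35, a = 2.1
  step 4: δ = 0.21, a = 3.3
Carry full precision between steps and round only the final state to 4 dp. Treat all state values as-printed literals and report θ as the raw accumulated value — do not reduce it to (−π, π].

(-8.6944, -10.1877, 1.0687, 16.9900)

after step 1 (δ=-0.48, a=-0.9): (-11.327588, -14.329514, 0.922849, 16.310000)
after step 2 (δ=0.35, a=1.4): (-10.343197, -13.029078, 1.170917, 16.450000)
after step 3 (δ=-0.35, a=2.1): (-9.702785, -11.513855, 0.920720, 16.660000)
after step 4 (δ=0.21, a=3.3): (-8.694444, -10.187657, 1.068676, 16.990000)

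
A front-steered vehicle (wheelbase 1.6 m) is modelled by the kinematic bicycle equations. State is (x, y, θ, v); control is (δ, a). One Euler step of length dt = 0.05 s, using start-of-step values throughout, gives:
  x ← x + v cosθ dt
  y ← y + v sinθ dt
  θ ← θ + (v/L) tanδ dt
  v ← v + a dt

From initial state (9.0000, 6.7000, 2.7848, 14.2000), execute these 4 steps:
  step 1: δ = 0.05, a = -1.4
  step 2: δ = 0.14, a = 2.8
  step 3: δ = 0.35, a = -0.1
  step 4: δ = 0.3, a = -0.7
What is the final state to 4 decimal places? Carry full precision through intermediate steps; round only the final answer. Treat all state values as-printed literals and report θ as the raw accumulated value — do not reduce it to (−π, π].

(6.2712, 7.4499, 3.1699, 14.2300)

after step 1 (δ=0.05, a=-1.4): (8.334714, 6.947982, 2.807006, 14.130000)
after step 2 (δ=0.14, a=2.8): (7.667393, 7.179982, 2.869232, 14.270000)
after step 3 (δ=0.35, a=-0.1): (6.980193, 7.371918, 3.032012, 14.265000)
after step 4 (δ=0.3, a=-0.7): (6.271221, 7.449920, 3.169908, 14.230000)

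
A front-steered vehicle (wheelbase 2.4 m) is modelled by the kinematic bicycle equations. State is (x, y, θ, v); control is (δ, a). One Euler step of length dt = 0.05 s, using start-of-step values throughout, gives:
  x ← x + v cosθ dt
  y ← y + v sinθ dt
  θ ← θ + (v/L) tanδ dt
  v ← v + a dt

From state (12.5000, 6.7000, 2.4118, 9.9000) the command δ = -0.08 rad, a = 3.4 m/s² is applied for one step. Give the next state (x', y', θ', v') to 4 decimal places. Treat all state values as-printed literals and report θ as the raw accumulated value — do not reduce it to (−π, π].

(12.1311, 7.0300, 2.3953, 10.0700)

x' = 12.5000 + 9.9000·cos(2.4118)·0.05 = 12.1311
y' = 6.7000 + 9.9000·sin(2.4118)·0.05 = 7.0300
θ' = 2.4118 + (9.9000/2.4)·tan(-0.08)·0.05 = 2.3953
v' = 9.9000 + 3.4000·0.05 = 10.0700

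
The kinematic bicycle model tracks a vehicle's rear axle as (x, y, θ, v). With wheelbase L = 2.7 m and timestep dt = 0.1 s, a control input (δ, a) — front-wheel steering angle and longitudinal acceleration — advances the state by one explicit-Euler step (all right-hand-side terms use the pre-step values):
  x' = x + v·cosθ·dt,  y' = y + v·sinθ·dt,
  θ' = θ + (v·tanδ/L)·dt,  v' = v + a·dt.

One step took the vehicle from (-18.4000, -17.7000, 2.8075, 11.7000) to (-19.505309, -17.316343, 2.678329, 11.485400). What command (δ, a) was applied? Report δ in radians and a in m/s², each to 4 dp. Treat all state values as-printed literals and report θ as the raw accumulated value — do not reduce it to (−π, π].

δ = -0.2897, a = -2.1460

a = (v'−v)/dt = (-0.214600)/0.1 = -2.1460
Δθ = θ'−θ = -0.129171;  (v·dt/L) = 11.7000·0.1/2.7 = 0.433333
tan δ = Δθ·L/(v·dt) = -0.298087  →  δ = -0.2897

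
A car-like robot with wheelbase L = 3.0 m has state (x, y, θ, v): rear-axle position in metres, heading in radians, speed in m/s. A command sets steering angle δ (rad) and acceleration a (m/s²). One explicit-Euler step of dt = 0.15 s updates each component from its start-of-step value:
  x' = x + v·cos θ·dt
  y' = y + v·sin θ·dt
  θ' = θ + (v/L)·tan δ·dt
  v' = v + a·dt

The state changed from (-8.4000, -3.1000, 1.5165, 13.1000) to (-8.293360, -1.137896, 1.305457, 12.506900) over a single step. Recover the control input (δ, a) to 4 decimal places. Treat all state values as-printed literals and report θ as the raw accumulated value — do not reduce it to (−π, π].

δ = -0.3117, a = -3.9540

a = (v'−v)/dt = (-0.593100)/0.15 = -3.9540
Δθ = θ'−θ = -0.211043;  (v·dt/L) = 13.1000·0.15/3.0 = 0.655000
tan δ = Δθ·L/(v·dt) = -0.322203  →  δ = -0.3117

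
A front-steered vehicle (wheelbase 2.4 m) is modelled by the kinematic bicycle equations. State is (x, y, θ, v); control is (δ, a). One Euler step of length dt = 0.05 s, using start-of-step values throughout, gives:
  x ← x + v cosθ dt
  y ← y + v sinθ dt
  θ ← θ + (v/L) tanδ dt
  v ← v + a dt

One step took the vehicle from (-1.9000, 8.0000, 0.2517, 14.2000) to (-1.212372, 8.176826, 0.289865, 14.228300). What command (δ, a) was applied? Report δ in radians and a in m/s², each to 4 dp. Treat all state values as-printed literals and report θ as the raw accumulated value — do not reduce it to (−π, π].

δ = 0.1283, a = 0.5660

a = (v'−v)/dt = (0.028300)/0.05 = 0.5660
Δθ = θ'−θ = 0.038165;  (v·dt/L) = 14.2000·0.05/2.4 = 0.295833
tan δ = Δθ·L/(v·dt) = 0.129008  →  δ = 0.1283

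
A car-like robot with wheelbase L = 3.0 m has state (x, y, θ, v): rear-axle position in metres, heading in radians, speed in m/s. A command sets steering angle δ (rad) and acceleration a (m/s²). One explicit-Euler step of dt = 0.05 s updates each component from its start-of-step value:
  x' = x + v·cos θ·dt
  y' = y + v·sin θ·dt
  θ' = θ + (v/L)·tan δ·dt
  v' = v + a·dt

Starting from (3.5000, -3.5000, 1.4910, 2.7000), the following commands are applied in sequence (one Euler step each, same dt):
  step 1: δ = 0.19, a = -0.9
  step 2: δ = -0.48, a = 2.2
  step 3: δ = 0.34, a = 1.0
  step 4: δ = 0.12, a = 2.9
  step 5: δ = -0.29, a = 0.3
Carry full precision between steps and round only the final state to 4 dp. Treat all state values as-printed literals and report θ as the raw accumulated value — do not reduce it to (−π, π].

(3.5548, -2.8074, 1.4839, 2.9750)

after step 1 (δ=0.19, a=-0.9): (3.510761, -3.365430, 1.499654, 2.655000)
after step 2 (δ=-0.48, a=2.2): (3.520197, -3.233015, 1.476617, 2.765000)
after step 3 (δ=0.34, a=1.0): (3.533198, -3.095378, 1.492919, 2.815000)
after step 4 (δ=0.12, a=2.9): (3.544148, -2.955055, 1.498576, 2.960000)
after step 5 (δ=-0.29, a=0.3): (3.554828, -2.807440, 1.483854, 2.975000)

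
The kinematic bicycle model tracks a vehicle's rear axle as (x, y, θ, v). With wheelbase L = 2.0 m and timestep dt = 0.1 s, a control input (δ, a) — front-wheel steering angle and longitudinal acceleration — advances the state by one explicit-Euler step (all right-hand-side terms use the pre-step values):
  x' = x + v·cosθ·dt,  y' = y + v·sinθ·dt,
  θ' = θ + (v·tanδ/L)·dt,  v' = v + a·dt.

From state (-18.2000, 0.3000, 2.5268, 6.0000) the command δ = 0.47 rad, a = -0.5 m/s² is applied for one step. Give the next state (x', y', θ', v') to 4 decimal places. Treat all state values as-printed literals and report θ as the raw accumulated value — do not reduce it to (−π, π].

x' = -18.2000 + 6.0000·cos(2.5268)·0.1 = -18.6901
y' = 0.3000 + 6.0000·sin(2.5268)·0.1 = 0.6461
θ' = 2.5268 + (6.0000/2.0)·tan(0.47)·0.1 = 2.6792
v' = 6.0000 − 0.5000·0.1 = 5.9500

(-18.6901, 0.6461, 2.6792, 5.9500)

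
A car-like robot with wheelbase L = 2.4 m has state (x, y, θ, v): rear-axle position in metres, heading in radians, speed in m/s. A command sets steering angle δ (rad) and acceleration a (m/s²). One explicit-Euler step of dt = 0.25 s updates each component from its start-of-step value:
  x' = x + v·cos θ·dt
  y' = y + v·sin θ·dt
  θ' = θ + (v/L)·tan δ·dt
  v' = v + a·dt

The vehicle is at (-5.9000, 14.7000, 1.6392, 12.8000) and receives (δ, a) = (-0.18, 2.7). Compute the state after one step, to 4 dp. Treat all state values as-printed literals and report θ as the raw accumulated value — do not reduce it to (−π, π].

(-6.1187, 17.8925, 1.3966, 13.4750)

x' = -5.9000 + 12.8000·cos(1.6392)·0.25 = -6.1187
y' = 14.7000 + 12.8000·sin(1.6392)·0.25 = 17.8925
θ' = 1.6392 + (12.8000/2.4)·tan(-0.18)·0.25 = 1.3966
v' = 12.8000 + 2.7000·0.25 = 13.4750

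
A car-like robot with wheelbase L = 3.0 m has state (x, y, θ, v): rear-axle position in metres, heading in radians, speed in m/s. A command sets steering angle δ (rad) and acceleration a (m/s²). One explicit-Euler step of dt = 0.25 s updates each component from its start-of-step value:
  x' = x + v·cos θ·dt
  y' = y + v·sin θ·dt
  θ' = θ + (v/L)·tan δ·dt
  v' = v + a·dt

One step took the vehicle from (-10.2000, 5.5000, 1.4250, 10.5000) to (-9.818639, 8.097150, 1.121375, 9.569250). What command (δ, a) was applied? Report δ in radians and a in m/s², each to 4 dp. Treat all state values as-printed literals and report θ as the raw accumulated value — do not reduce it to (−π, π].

δ = -0.3340, a = -3.7230

a = (v'−v)/dt = (-0.930750)/0.25 = -3.7230
Δθ = θ'−θ = -0.303625;  (v·dt/L) = 10.5000·0.25/3.0 = 0.875000
tan δ = Δθ·L/(v·dt) = -0.347000  →  δ = -0.3340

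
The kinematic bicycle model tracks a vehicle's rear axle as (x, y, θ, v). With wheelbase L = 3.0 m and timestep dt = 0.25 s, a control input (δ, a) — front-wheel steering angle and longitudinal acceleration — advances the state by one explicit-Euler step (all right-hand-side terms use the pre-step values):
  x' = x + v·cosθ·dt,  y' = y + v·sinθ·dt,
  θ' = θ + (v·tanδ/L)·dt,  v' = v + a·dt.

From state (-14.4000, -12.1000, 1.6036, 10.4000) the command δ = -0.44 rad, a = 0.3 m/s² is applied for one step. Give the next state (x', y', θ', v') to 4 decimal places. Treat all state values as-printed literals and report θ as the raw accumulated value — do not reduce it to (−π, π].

(-14.4853, -9.5014, 1.1956, 10.4750)

x' = -14.4000 + 10.4000·cos(1.6036)·0.25 = -14.4853
y' = -12.1000 + 10.4000·sin(1.6036)·0.25 = -9.5014
θ' = 1.6036 + (10.4000/3.0)·tan(-0.44)·0.25 = 1.1956
v' = 10.4000 + 0.3000·0.25 = 10.4750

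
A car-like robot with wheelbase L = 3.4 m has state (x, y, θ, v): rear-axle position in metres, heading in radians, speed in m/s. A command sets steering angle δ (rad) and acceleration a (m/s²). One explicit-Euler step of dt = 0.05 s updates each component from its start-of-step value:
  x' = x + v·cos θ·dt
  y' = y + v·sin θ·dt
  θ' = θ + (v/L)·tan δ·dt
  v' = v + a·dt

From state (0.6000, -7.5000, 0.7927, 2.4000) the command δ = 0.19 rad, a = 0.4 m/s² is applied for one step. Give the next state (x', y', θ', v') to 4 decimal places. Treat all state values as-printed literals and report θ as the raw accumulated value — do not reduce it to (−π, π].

(0.6842, -7.4145, 0.7995, 2.4200)

x' = 0.6000 + 2.4000·cos(0.7927)·0.05 = 0.6842
y' = -7.5000 + 2.4000·sin(0.7927)·0.05 = -7.4145
θ' = 0.7927 + (2.4000/3.4)·tan(0.19)·0.05 = 0.7995
v' = 2.4000 + 0.4000·0.05 = 2.4200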